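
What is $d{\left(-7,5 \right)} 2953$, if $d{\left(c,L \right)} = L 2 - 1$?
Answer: $26577$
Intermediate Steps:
$d{\left(c,L \right)} = -1 + 2 L$ ($d{\left(c,L \right)} = 2 L - 1 = -1 + 2 L$)
$d{\left(-7,5 \right)} 2953 = \left(-1 + 2 \cdot 5\right) 2953 = \left(-1 + 10\right) 2953 = 9 \cdot 2953 = 26577$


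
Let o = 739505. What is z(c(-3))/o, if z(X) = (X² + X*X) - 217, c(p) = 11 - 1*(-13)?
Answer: 187/147901 ≈ 0.0012644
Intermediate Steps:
c(p) = 24 (c(p) = 11 + 13 = 24)
z(X) = -217 + 2*X² (z(X) = (X² + X²) - 217 = 2*X² - 217 = -217 + 2*X²)
z(c(-3))/o = (-217 + 2*24²)/739505 = (-217 + 2*576)*(1/739505) = (-217 + 1152)*(1/739505) = 935*(1/739505) = 187/147901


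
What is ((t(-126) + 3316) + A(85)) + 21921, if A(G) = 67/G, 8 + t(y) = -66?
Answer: 2138922/85 ≈ 25164.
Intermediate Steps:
t(y) = -74 (t(y) = -8 - 66 = -74)
((t(-126) + 3316) + A(85)) + 21921 = ((-74 + 3316) + 67/85) + 21921 = (3242 + 67*(1/85)) + 21921 = (3242 + 67/85) + 21921 = 275637/85 + 21921 = 2138922/85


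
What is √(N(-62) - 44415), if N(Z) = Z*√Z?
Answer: √(-44415 - 62*I*√62) ≈ 1.158 - 210.75*I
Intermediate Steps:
N(Z) = Z^(3/2)
√(N(-62) - 44415) = √((-62)^(3/2) - 44415) = √(-62*I*√62 - 44415) = √(-44415 - 62*I*√62)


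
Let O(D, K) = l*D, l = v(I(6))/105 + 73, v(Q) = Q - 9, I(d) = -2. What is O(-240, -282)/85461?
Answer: -122464/598227 ≈ -0.20471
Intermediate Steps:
v(Q) = -9 + Q
l = 7654/105 (l = (-9 - 2)/105 + 73 = -11*1/105 + 73 = -11/105 + 73 = 7654/105 ≈ 72.895)
O(D, K) = 7654*D/105
O(-240, -282)/85461 = ((7654/105)*(-240))/85461 = -122464/7*1/85461 = -122464/598227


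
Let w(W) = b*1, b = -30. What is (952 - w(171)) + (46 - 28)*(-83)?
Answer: -512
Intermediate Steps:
w(W) = -30 (w(W) = -30*1 = -30)
(952 - w(171)) + (46 - 28)*(-83) = (952 - 1*(-30)) + (46 - 28)*(-83) = (952 + 30) + 18*(-83) = 982 - 1494 = -512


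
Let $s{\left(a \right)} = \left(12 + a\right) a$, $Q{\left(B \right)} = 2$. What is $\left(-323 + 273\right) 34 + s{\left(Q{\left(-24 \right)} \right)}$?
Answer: $-1672$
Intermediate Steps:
$s{\left(a \right)} = a \left(12 + a\right)$
$\left(-323 + 273\right) 34 + s{\left(Q{\left(-24 \right)} \right)} = \left(-323 + 273\right) 34 + 2 \left(12 + 2\right) = \left(-50\right) 34 + 2 \cdot 14 = -1700 + 28 = -1672$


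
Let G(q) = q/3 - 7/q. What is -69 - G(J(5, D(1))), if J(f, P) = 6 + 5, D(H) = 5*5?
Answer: -2377/33 ≈ -72.030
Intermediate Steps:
D(H) = 25
J(f, P) = 11
G(q) = -7/q + q/3 (G(q) = q*(1/3) - 7/q = q/3 - 7/q = -7/q + q/3)
-69 - G(J(5, D(1))) = -69 - (-7/11 + (1/3)*11) = -69 - (-7*1/11 + 11/3) = -69 - (-7/11 + 11/3) = -69 - 1*100/33 = -69 - 100/33 = -2377/33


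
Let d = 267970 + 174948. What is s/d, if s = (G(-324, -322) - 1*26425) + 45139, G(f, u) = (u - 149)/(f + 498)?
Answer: 1085255/25689244 ≈ 0.042246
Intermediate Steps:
G(f, u) = (-149 + u)/(498 + f)
d = 442918
s = 1085255/58 (s = ((-149 - 322)/(498 - 324) - 1*26425) + 45139 = (-471/174 - 26425) + 45139 = ((1/174)*(-471) - 26425) + 45139 = (-157/58 - 26425) + 45139 = -1532807/58 + 45139 = 1085255/58 ≈ 18711.)
s/d = (1085255/58)/442918 = (1085255/58)*(1/442918) = 1085255/25689244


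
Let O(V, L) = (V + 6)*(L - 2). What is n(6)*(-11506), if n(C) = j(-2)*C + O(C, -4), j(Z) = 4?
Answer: 552288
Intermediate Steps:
O(V, L) = (-2 + L)*(6 + V) (O(V, L) = (6 + V)*(-2 + L) = (-2 + L)*(6 + V))
n(C) = -36 - 2*C (n(C) = 4*C + (-12 - 2*C + 6*(-4) - 4*C) = 4*C + (-12 - 2*C - 24 - 4*C) = 4*C + (-36 - 6*C) = -36 - 2*C)
n(6)*(-11506) = (-36 - 2*6)*(-11506) = (-36 - 12)*(-11506) = -48*(-11506) = 552288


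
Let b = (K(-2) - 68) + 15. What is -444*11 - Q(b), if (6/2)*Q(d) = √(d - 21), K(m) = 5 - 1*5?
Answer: -4884 - I*√74/3 ≈ -4884.0 - 2.8674*I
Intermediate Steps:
K(m) = 0 (K(m) = 5 - 5 = 0)
b = -53 (b = (0 - 68) + 15 = -68 + 15 = -53)
Q(d) = √(-21 + d)/3 (Q(d) = √(d - 21)/3 = √(-21 + d)/3)
-444*11 - Q(b) = -444*11 - √(-21 - 53)/3 = -4884 - √(-74)/3 = -4884 - I*√74/3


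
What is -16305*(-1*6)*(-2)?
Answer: -195660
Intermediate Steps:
-16305*(-1*6)*(-2) = -(-97830)*(-2) = -16305*12 = -195660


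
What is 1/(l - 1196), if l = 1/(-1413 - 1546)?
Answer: -2959/3538965 ≈ -0.00083612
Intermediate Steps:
l = -1/2959 (l = 1/(-2959) = -1/2959 ≈ -0.00033795)
1/(l - 1196) = 1/(-1/2959 - 1196) = 1/(-3538965/2959) = -2959/3538965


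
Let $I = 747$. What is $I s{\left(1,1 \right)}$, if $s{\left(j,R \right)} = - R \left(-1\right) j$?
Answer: $747$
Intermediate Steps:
$s{\left(j,R \right)} = R j$
$I s{\left(1,1 \right)} = 747 \cdot 1 \cdot 1 = 747 \cdot 1 = 747$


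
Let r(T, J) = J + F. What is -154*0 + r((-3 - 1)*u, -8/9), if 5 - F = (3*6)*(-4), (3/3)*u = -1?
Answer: 685/9 ≈ 76.111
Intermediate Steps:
u = -1
F = 77 (F = 5 - 3*6*(-4) = 5 - 18*(-4) = 5 - 1*(-72) = 5 + 72 = 77)
r(T, J) = 77 + J (r(T, J) = J + 77 = 77 + J)
-154*0 + r((-3 - 1)*u, -8/9) = -154*0 + (77 - 8/9) = 0 + (77 - 8*1/9) = 0 + (77 - 8/9) = 0 + 685/9 = 685/9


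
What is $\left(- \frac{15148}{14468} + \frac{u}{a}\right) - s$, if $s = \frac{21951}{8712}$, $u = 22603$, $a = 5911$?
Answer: $\frac{5324218799}{20695924216} \approx 0.25726$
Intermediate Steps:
$s = \frac{2439}{968}$ ($s = 21951 \cdot \frac{1}{8712} = \frac{2439}{968} \approx 2.5196$)
$\left(- \frac{15148}{14468} + \frac{u}{a}\right) - s = \left(- \frac{15148}{14468} + \frac{22603}{5911}\right) - \frac{2439}{968} = \left(\left(-15148\right) \frac{1}{14468} + 22603 \cdot \frac{1}{5911}\right) - \frac{2439}{968} = \left(- \frac{3787}{3617} + \frac{22603}{5911}\right) - \frac{2439}{968} = \frac{59370094}{21380087} - \frac{2439}{968} = \frac{5324218799}{20695924216}$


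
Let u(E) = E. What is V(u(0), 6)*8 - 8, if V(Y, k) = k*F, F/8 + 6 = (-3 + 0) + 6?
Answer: -1160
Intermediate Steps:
F = -24 (F = -48 + 8*((-3 + 0) + 6) = -48 + 8*(-3 + 6) = -48 + 8*3 = -48 + 24 = -24)
V(Y, k) = -24*k (V(Y, k) = k*(-24) = -24*k)
V(u(0), 6)*8 - 8 = -24*6*8 - 8 = -144*8 - 8 = -1152 - 8 = -1160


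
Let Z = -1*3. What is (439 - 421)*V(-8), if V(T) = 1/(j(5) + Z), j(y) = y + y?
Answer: 18/7 ≈ 2.5714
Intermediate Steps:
j(y) = 2*y
Z = -3
V(T) = ⅐ (V(T) = 1/(2*5 - 3) = 1/(10 - 3) = 1/7 = ⅐)
(439 - 421)*V(-8) = (439 - 421)*(⅐) = 18*(⅐) = 18/7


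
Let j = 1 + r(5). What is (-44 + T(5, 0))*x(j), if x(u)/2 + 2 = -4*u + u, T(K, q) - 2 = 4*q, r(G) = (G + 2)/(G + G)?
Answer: 2982/5 ≈ 596.40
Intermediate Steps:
r(G) = (2 + G)/(2*G) (r(G) = (2 + G)/((2*G)) = (2 + G)*(1/(2*G)) = (2 + G)/(2*G))
T(K, q) = 2 + 4*q
j = 17/10 (j = 1 + (½)*(2 + 5)/5 = 1 + (½)*(⅕)*7 = 1 + 7/10 = 17/10 ≈ 1.7000)
x(u) = -4 - 6*u (x(u) = -4 + 2*(-4*u + u) = -4 + 2*(-3*u) = -4 - 6*u)
(-44 + T(5, 0))*x(j) = (-44 + (2 + 4*0))*(-4 - 6*17/10) = (-44 + (2 + 0))*(-4 - 51/5) = (-44 + 2)*(-71/5) = -42*(-71/5) = 2982/5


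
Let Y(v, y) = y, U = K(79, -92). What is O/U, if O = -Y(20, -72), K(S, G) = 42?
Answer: 12/7 ≈ 1.7143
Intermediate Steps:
U = 42
O = 72 (O = -1*(-72) = 72)
O/U = 72/42 = 72*(1/42) = 12/7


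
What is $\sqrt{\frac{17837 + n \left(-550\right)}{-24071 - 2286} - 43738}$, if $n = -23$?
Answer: $\frac{i \sqrt{30385218142221}}{26357} \approx 209.14 i$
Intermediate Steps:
$\sqrt{\frac{17837 + n \left(-550\right)}{-24071 - 2286} - 43738} = \sqrt{\frac{17837 - -12650}{-24071 - 2286} - 43738} = \sqrt{\frac{17837 + 12650}{-26357} - 43738} = \sqrt{30487 \left(- \frac{1}{26357}\right) - 43738} = \sqrt{- \frac{30487}{26357} - 43738} = \sqrt{- \frac{1152832953}{26357}} = \frac{i \sqrt{30385218142221}}{26357}$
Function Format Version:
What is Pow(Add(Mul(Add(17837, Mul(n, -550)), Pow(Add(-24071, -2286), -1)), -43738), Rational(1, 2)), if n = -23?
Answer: Mul(Rational(1, 26357), I, Pow(30385218142221, Rational(1, 2))) ≈ Mul(209.14, I)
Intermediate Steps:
Pow(Add(Mul(Add(17837, Mul(n, -550)), Pow(Add(-24071, -2286), -1)), -43738), Rational(1, 2)) = Pow(Add(Mul(Add(17837, Mul(-23, -550)), Pow(Add(-24071, -2286), -1)), -43738), Rational(1, 2)) = Pow(Add(Mul(Add(17837, 12650), Pow(-26357, -1)), -43738), Rational(1, 2)) = Pow(Add(Mul(30487, Rational(-1, 26357)), -43738), Rational(1, 2)) = Pow(Add(Rational(-30487, 26357), -43738), Rational(1, 2)) = Pow(Rational(-1152832953, 26357), Rational(1, 2)) = Mul(Rational(1, 26357), I, Pow(30385218142221, Rational(1, 2)))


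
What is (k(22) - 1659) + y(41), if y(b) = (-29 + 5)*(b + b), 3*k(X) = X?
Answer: -10859/3 ≈ -3619.7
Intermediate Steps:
k(X) = X/3
y(b) = -48*b
(k(22) - 1659) + y(41) = ((1/3)*22 - 1659) - 48*41 = (22/3 - 1659) - 1968 = -4955/3 - 1968 = -10859/3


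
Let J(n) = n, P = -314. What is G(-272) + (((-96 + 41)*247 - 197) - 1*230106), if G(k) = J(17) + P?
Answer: -244185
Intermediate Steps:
G(k) = -297 (G(k) = 17 - 314 = -297)
G(-272) + (((-96 + 41)*247 - 197) - 1*230106) = -297 + (((-96 + 41)*247 - 197) - 1*230106) = -297 + ((-55*247 - 197) - 230106) = -297 + ((-13585 - 197) - 230106) = -297 + (-13782 - 230106) = -297 - 243888 = -244185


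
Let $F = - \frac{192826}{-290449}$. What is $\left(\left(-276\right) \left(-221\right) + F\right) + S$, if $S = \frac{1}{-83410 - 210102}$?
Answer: $\frac{5199981875554911}{85250266888} \approx 60997.0$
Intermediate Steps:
$F = \frac{192826}{290449}$ ($F = \left(-192826\right) \left(- \frac{1}{290449}\right) = \frac{192826}{290449} \approx 0.66389$)
$S = - \frac{1}{293512}$ ($S = \frac{1}{-293512} = - \frac{1}{293512} \approx -3.407 \cdot 10^{-6}$)
$\left(\left(-276\right) \left(-221\right) + F\right) + S = \left(\left(-276\right) \left(-221\right) + \frac{192826}{290449}\right) - \frac{1}{293512} = \left(60996 + \frac{192826}{290449}\right) - \frac{1}{293512} = \frac{17716420030}{290449} - \frac{1}{293512} = \frac{5199981875554911}{85250266888}$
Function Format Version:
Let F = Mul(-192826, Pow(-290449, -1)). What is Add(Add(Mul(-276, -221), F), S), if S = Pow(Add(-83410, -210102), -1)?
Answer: Rational(5199981875554911, 85250266888) ≈ 60997.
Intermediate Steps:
F = Rational(192826, 290449) (F = Mul(-192826, Rational(-1, 290449)) = Rational(192826, 290449) ≈ 0.66389)
S = Rational(-1, 293512) (S = Pow(-293512, -1) = Rational(-1, 293512) ≈ -3.4070e-6)
Add(Add(Mul(-276, -221), F), S) = Add(Add(Mul(-276, -221), Rational(192826, 290449)), Rational(-1, 293512)) = Add(Add(60996, Rational(192826, 290449)), Rational(-1, 293512)) = Add(Rational(17716420030, 290449), Rational(-1, 293512)) = Rational(5199981875554911, 85250266888)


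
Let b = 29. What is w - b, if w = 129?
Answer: 100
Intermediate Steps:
w - b = 129 - 1*29 = 129 - 29 = 100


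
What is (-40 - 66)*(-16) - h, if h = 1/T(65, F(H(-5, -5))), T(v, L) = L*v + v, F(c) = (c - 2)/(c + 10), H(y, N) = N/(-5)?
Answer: 1102389/650 ≈ 1696.0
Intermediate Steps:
H(y, N) = -N/5 (H(y, N) = N*(-⅕) = -N/5)
F(c) = (-2 + c)/(10 + c)
T(v, L) = v + L*v
h = 11/650 (h = 1/(65*(1 + (-2 - ⅕*(-5))/(10 - ⅕*(-5)))) = 1/(65*(1 + (-2 + 1)/(10 + 1))) = 1/(65*(1 - 1/11)) = 1/(65*(10/11)) = 1/(650/11) = 11/650 ≈ 0.016923)
(-40 - 66)*(-16) - h = (-40 - 66)*(-16) - 1*11/650 = -106*(-16) - 11/650 = 1696 - 11/650 = 1102389/650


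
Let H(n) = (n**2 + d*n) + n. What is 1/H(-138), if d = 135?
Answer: 1/276 ≈ 0.0036232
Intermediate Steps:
H(n) = n**2 + 136*n (H(n) = (n**2 + 135*n) + n = n**2 + 136*n)
1/H(-138) = 1/(-138*(136 - 138)) = 1/(-138*(-2)) = 1/276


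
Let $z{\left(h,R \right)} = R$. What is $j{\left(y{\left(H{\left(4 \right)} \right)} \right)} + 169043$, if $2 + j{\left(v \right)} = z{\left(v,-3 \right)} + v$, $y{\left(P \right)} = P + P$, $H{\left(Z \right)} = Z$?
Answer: $169046$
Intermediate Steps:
$y{\left(P \right)} = 2 P$
$j{\left(v \right)} = -5 + v$ ($j{\left(v \right)} = -2 + \left(-3 + v\right) = -5 + v$)
$j{\left(y{\left(H{\left(4 \right)} \right)} \right)} + 169043 = \left(-5 + 2 \cdot 4\right) + 169043 = \left(-5 + 8\right) + 169043 = 3 + 169043 = 169046$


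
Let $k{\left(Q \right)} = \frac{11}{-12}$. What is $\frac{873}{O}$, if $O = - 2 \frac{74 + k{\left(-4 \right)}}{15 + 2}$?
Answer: $- \frac{89046}{877} \approx -101.53$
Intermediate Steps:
$k{\left(Q \right)} = - \frac{11}{12}$ ($k{\left(Q \right)} = 11 \left(- \frac{1}{12}\right) = - \frac{11}{12}$)
$O = - \frac{877}{102}$ ($O = - 2 \frac{74 - \frac{11}{12}}{15 + 2} = - 2 \frac{877}{12 \cdot 17} = - 2 \cdot \frac{877}{12} \cdot \frac{1}{17} = \left(-2\right) \frac{877}{204} = - \frac{877}{102} \approx -8.598$)
$\frac{873}{O} = \frac{873}{- \frac{877}{102}} = 873 \left(- \frac{102}{877}\right) = - \frac{89046}{877}$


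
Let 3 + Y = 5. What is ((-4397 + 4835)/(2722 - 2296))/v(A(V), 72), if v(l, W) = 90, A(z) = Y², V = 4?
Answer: 73/6390 ≈ 0.011424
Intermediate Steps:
Y = 2 (Y = -3 + 5 = 2)
A(z) = 4 (A(z) = 2² = 4)
((-4397 + 4835)/(2722 - 2296))/v(A(V), 72) = ((-4397 + 4835)/(2722 - 2296))/90 = (438/426)*(1/90) = (438*(1/426))*(1/90) = (73/71)*(1/90) = 73/6390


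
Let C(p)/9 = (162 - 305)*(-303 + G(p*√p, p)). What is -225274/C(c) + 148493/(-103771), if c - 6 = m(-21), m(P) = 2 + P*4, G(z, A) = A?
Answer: -95807784343/50616691983 ≈ -1.8928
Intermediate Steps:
m(P) = 2 + 4*P
c = -76 (c = 6 + (2 + 4*(-21)) = 6 + (2 - 84) = 6 - 82 = -76)
C(p) = 389961 - 1287*p (C(p) = 9*((162 - 305)*(-303 + p)) = 9*(-143*(-303 + p)) = 9*(43329 - 143*p) = 389961 - 1287*p)
-225274/C(c) + 148493/(-103771) = -225274/(389961 - 1287*(-76)) + 148493/(-103771) = -225274/(389961 + 97812) + 148493*(-1/103771) = -225274/487773 - 148493/103771 = -95807784343/50616691983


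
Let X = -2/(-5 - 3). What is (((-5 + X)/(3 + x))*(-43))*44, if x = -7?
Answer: -8987/4 ≈ -2246.8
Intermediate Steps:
X = ¼ (X = -2/(-8) = -⅛*(-2) = ¼ ≈ 0.25000)
(((-5 + X)/(3 + x))*(-43))*44 = (((-5 + ¼)/(3 - 7))*(-43))*44 = (-19/4/(-4)*(-43))*44 = (-19/4*(-¼)*(-43))*44 = ((19/16)*(-43))*44 = -817/16*44 = -8987/4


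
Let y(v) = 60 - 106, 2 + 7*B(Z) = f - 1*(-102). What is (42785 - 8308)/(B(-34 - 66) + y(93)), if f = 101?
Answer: -241339/121 ≈ -1994.5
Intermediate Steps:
B(Z) = 201/7 (B(Z) = -2/7 + (101 - 1*(-102))/7 = -2/7 + (101 + 102)/7 = -2/7 + (1/7)*203 = -2/7 + 29 = 201/7)
y(v) = -46
(42785 - 8308)/(B(-34 - 66) + y(93)) = (42785 - 8308)/(201/7 - 46) = 34477/(-121/7) = 34477*(-7/121) = -241339/121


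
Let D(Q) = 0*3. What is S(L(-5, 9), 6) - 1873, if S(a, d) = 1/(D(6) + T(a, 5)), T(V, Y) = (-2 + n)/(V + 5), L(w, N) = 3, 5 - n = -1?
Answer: -1871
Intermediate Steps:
n = 6 (n = 5 - 1*(-1) = 5 + 1 = 6)
D(Q) = 0
T(V, Y) = 4/(5 + V) (T(V, Y) = (-2 + 6)/(V + 5) = 4/(5 + V))
S(a, d) = 5/4 + a/4 (S(a, d) = 1/(0 + 4/(5 + a)) = 1/(4/(5 + a)) = 5/4 + a/4)
S(L(-5, 9), 6) - 1873 = (5/4 + (¼)*3) - 1873 = (5/4 + ¾) - 1873 = 2 - 1873 = -1871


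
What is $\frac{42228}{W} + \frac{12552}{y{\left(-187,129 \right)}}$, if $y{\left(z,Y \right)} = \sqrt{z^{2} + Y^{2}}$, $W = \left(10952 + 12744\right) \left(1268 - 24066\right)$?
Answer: $- \frac{10557}{135055352} + \frac{6276 \sqrt{51610}}{25805} \approx 55.252$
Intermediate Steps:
$W = -540221408$ ($W = 23696 \left(-22798\right) = -540221408$)
$y{\left(z,Y \right)} = \sqrt{Y^{2} + z^{2}}$
$\frac{42228}{W} + \frac{12552}{y{\left(-187,129 \right)}} = \frac{42228}{-540221408} + \frac{12552}{\sqrt{129^{2} + \left(-187\right)^{2}}} = 42228 \left(- \frac{1}{540221408}\right) + \frac{12552}{\sqrt{16641 + 34969}} = - \frac{10557}{135055352} + \frac{12552}{\sqrt{51610}} = - \frac{10557}{135055352} + 12552 \frac{\sqrt{51610}}{51610} = - \frac{10557}{135055352} + \frac{6276 \sqrt{51610}}{25805}$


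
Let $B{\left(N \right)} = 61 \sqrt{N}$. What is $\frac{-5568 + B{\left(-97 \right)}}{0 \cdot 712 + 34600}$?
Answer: $- \frac{696}{4325} + \frac{61 i \sqrt{97}}{34600} \approx -0.16092 + 0.017364 i$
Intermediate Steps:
$\frac{-5568 + B{\left(-97 \right)}}{0 \cdot 712 + 34600} = \frac{-5568 + 61 \sqrt{-97}}{0 \cdot 712 + 34600} = \frac{-5568 + 61 i \sqrt{97}}{0 + 34600} = \frac{-5568 + 61 i \sqrt{97}}{34600} = \left(-5568 + 61 i \sqrt{97}\right) \frac{1}{34600} = - \frac{696}{4325} + \frac{61 i \sqrt{97}}{34600}$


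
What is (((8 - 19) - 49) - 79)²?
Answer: 19321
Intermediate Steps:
(((8 - 19) - 49) - 79)² = ((-11 - 49) - 79)² = (-60 - 79)² = (-139)² = 19321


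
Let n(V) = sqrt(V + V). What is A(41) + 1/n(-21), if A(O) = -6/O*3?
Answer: -18/41 - I*sqrt(42)/42 ≈ -0.43902 - 0.1543*I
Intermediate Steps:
n(V) = sqrt(2)*sqrt(V) (n(V) = sqrt(2*V) = sqrt(2)*sqrt(V))
A(O) = -18/O
A(41) + 1/n(-21) = -18/41 + 1/(sqrt(2)*sqrt(-21)) = -18*1/41 + 1/(sqrt(2)*(I*sqrt(21))) = -18/41 + 1/(I*sqrt(42)) = -18/41 - I*sqrt(42)/42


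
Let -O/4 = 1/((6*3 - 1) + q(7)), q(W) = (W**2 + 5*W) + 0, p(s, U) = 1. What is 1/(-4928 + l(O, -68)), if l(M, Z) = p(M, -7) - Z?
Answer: -1/4859 ≈ -0.00020580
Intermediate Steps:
q(W) = W**2 + 5*W
O = -4/101 (O = -4/((6*3 - 1) + 7*(5 + 7)) = -4/((18 - 1) + 7*12) = -4/(17 + 84) = -4/101 ≈ -0.039604)
l(M, Z) = 1 - Z
1/(-4928 + l(O, -68)) = 1/(-4928 + (1 - 1*(-68))) = 1/(-4928 + (1 + 68)) = 1/(-4928 + 69) = 1/(-4859) = -1/4859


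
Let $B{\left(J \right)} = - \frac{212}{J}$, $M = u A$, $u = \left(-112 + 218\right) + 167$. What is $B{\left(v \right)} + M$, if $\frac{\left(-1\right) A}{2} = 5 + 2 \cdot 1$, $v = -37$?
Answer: $- \frac{141202}{37} \approx -3816.3$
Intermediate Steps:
$u = 273$ ($u = 106 + 167 = 273$)
$A = -14$ ($A = - 2 \left(5 + 2 \cdot 1\right) = - 2 \left(5 + 2\right) = \left(-2\right) 7 = -14$)
$M = -3822$ ($M = 273 \left(-14\right) = -3822$)
$B{\left(v \right)} + M = - \frac{212}{-37} - 3822 = \left(-212\right) \left(- \frac{1}{37}\right) - 3822 = \frac{212}{37} - 3822 = - \frac{141202}{37}$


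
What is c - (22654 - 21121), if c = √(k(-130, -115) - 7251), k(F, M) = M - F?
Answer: -1533 + 6*I*√201 ≈ -1533.0 + 85.065*I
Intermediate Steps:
c = 6*I*√201 (c = √((-115 - 1*(-130)) - 7251) = √((-115 + 130) - 7251) = √(15 - 7251) = √(-7236) = 6*I*√201 ≈ 85.065*I)
c - (22654 - 21121) = 6*I*√201 - (22654 - 21121) = 6*I*√201 - 1*1533 = 6*I*√201 - 1533 = -1533 + 6*I*√201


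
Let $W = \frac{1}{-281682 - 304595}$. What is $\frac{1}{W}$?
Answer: $-586277$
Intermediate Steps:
$W = - \frac{1}{586277}$ ($W = \frac{1}{-586277} = - \frac{1}{586277} \approx -1.7057 \cdot 10^{-6}$)
$\frac{1}{W} = \frac{1}{- \frac{1}{586277}} = -586277$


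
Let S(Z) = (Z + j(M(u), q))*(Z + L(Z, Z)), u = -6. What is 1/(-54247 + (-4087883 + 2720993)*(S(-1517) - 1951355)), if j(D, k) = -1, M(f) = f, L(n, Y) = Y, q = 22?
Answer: -1/3628077404977 ≈ -2.7563e-13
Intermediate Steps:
S(Z) = 2*Z*(-1 + Z) (S(Z) = (Z - 1)*(Z + Z) = (-1 + Z)*(2*Z) = 2*Z*(-1 + Z))
1/(-54247 + (-4087883 + 2720993)*(S(-1517) - 1951355)) = 1/(-54247 + (-4087883 + 2720993)*(2*(-1517)*(-1 - 1517) - 1951355)) = 1/(-54247 - 1366890*(2*(-1517)*(-1518) - 1951355)) = 1/(-54247 - 1366890*(4605612 - 1951355)) = 1/(-54247 - 1366890*2654257) = 1/(-54247 - 3628077350730) = 1/(-3628077404977) = -1/3628077404977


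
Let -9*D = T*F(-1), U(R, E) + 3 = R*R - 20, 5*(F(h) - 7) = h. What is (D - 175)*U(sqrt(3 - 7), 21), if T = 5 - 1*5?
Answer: 4725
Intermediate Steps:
F(h) = 7 + h/5
T = 0 (T = 5 - 5 = 0)
U(R, E) = -23 + R**2 (U(R, E) = -3 + (R*R - 20) = -3 + (R**2 - 20) = -3 + (-20 + R**2) = -23 + R**2)
D = 0 (D = -0*(7 + (1/5)*(-1)) = -0*(7 - 1/5) = -0*34/5 = -1/9*0 = 0)
(D - 175)*U(sqrt(3 - 7), 21) = (0 - 175)*(-23 + (sqrt(3 - 7))**2) = -175*(-23 + (sqrt(-4))**2) = -175*(-23 + (2*I)**2) = -175*(-23 - 4) = -175*(-27) = 4725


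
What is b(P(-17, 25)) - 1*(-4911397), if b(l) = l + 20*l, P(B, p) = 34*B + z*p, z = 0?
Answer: 4899259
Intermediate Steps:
P(B, p) = 34*B (P(B, p) = 34*B + 0*p = 34*B + 0 = 34*B)
b(l) = 21*l
b(P(-17, 25)) - 1*(-4911397) = 21*(34*(-17)) - 1*(-4911397) = 21*(-578) + 4911397 = -12138 + 4911397 = 4899259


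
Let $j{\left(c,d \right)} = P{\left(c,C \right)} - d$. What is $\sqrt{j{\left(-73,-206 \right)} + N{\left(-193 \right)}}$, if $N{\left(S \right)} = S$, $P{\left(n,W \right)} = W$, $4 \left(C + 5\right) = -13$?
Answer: $\frac{\sqrt{19}}{2} \approx 2.1795$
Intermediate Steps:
$C = - \frac{33}{4}$ ($C = -5 + \frac{1}{4} \left(-13\right) = -5 - \frac{13}{4} = - \frac{33}{4} \approx -8.25$)
$j{\left(c,d \right)} = - \frac{33}{4} - d$
$\sqrt{j{\left(-73,-206 \right)} + N{\left(-193 \right)}} = \sqrt{\left(- \frac{33}{4} - -206\right) - 193} = \sqrt{\left(- \frac{33}{4} + 206\right) - 193} = \sqrt{\frac{791}{4} - 193} = \sqrt{\frac{19}{4}} = \frac{\sqrt{19}}{2}$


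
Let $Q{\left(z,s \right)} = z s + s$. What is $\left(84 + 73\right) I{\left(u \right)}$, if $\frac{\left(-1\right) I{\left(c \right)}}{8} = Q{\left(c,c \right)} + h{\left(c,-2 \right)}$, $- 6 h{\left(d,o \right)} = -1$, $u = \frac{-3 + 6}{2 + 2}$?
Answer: $- \frac{11147}{6} \approx -1857.8$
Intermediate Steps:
$u = \frac{3}{4} \approx 0.75$
$h{\left(d,o \right)} = \frac{1}{6}$ ($h{\left(d,o \right)} = \left(- \frac{1}{6}\right) \left(-1\right) = \frac{1}{6}$)
$Q{\left(z,s \right)} = s + s z$ ($Q{\left(z,s \right)} = s z + s = s + s z$)
$I{\left(c \right)} = - \frac{4}{3} - 8 c \left(1 + c\right)$ ($I{\left(c \right)} = - 8 \left(c \left(1 + c\right) + \frac{1}{6}\right) = - 8 \left(\frac{1}{6} + c \left(1 + c\right)\right) = - \frac{4}{3} - 8 c \left(1 + c\right)$)
$\left(84 + 73\right) I{\left(u \right)} = \left(84 + 73\right) \left(- \frac{4}{3} - 6 \left(1 + \frac{3}{4}\right)\right) = 157 \left(- \frac{4}{3} - 6 \cdot \frac{7}{4}\right) = 157 \left(- \frac{4}{3} - \frac{21}{2}\right) = 157 \left(- \frac{71}{6}\right) = - \frac{11147}{6}$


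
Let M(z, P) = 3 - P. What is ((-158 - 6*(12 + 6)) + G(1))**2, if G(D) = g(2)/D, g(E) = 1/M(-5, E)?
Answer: 70225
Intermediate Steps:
g(E) = 1/(3 - E)
G(D) = 1/D (G(D) = (-1/(-3 + 2))/D = (-1/(-1))/D = (-1*(-1))/D = 1/D)
((-158 - 6*(12 + 6)) + G(1))**2 = ((-158 - 6*(12 + 6)) + 1/1)**2 = ((-158 - 6*18) + 1)**2 = ((-158 - 108) + 1)**2 = (-266 + 1)**2 = (-265)**2 = 70225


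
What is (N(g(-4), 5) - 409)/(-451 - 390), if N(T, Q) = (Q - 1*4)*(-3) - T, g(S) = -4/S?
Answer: 413/841 ≈ 0.49108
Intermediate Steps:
N(T, Q) = 12 - T - 3*Q (N(T, Q) = (Q - 4)*(-3) - T = (-4 + Q)*(-3) - T = (12 - 3*Q) - T = 12 - T - 3*Q)
(N(g(-4), 5) - 409)/(-451 - 390) = ((12 - (-4)/(-4) - 3*5) - 409)/(-451 - 390) = ((12 - (-4)*(-1)/4 - 15) - 409)/(-841) = ((12 - 1*1 - 15) - 409)*(-1/841) = ((12 - 1 - 15) - 409)*(-1/841) = (-4 - 409)*(-1/841) = -413*(-1/841) = 413/841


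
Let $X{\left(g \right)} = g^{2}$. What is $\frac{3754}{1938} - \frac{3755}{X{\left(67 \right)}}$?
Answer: $\frac{4787258}{4349841} \approx 1.1006$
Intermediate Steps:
$\frac{3754}{1938} - \frac{3755}{X{\left(67 \right)}} = \frac{3754}{1938} - \frac{3755}{67^{2}} = 3754 \cdot \frac{1}{1938} - \frac{3755}{4489} = \frac{1877}{969} - \frac{3755}{4489} = \frac{4787258}{4349841}$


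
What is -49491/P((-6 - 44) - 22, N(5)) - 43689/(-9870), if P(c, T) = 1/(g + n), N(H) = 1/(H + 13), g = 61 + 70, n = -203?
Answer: 11723442643/3290 ≈ 3.5634e+6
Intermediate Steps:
g = 131
N(H) = 1/(13 + H)
P(c, T) = -1/72 (P(c, T) = 1/(131 - 203) = 1/(-72) = -1/72)
-49491/P((-6 - 44) - 22, N(5)) - 43689/(-9870) = -49491/(-1/72) - 43689/(-9870) = -49491*(-72) - 43689*(-1/9870) = 3563352 + 14563/3290 = 11723442643/3290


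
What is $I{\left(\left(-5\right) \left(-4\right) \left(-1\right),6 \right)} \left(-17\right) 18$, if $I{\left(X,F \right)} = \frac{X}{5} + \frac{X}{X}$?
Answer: $918$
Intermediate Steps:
$I{\left(X,F \right)} = 1 + \frac{X}{5}$ ($I{\left(X,F \right)} = X \frac{1}{5} + 1 = \frac{X}{5} + 1 = 1 + \frac{X}{5}$)
$I{\left(\left(-5\right) \left(-4\right) \left(-1\right),6 \right)} \left(-17\right) 18 = \left(1 + \frac{\left(-5\right) \left(-4\right) \left(-1\right)}{5}\right) \left(-17\right) 18 = \left(1 + \frac{20 \left(-1\right)}{5}\right) \left(-17\right) 18 = \left(1 + \frac{1}{5} \left(-20\right)\right) \left(-17\right) 18 = \left(1 - 4\right) \left(-17\right) 18 = \left(-3\right) \left(-17\right) 18 = 51 \cdot 18 = 918$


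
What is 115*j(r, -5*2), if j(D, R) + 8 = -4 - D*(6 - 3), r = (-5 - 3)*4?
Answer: 9660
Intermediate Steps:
r = -32 (r = -8*4 = -32)
j(D, R) = -12 - 3*D (j(D, R) = -8 + (-4 - D*(6 - 3)) = -8 + (-4 - D*3) = -8 + (-4 - 3*D) = -12 - 3*D)
115*j(r, -5*2) = 115*(-12 - 3*(-32)) = 115*(-12 + 96) = 115*84 = 9660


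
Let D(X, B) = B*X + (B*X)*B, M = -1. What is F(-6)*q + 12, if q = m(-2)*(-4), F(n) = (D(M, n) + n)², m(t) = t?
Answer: 10380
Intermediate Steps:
D(X, B) = B*X + X*B²
F(n) = (n - n*(1 + n))² (F(n) = (n*(-1)*(1 + n) + n)² = (-n*(1 + n) + n)² = (n - n*(1 + n))²)
q = 8 (q = -2*(-4) = 8)
F(-6)*q + 12 = (-6)⁴*8 + 12 = 1296*8 + 12 = 10368 + 12 = 10380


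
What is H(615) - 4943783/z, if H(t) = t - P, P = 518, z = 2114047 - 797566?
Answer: 122754874/1316481 ≈ 93.245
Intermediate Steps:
z = 1316481
H(t) = -518 + t (H(t) = t - 1*518 = t - 518 = -518 + t)
H(615) - 4943783/z = (-518 + 615) - 4943783/1316481 = 97 - 4943783*1/1316481 = 97 - 4943783/1316481 = 122754874/1316481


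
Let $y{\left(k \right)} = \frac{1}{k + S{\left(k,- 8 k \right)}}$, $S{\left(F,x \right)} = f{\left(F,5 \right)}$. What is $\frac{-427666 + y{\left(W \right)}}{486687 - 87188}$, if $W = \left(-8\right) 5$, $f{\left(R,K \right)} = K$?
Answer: $- \frac{14968311}{13982465} \approx -1.0705$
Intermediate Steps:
$S{\left(F,x \right)} = 5$
$W = -40$
$y{\left(k \right)} = \frac{1}{5 + k}$ ($y{\left(k \right)} = \frac{1}{k + 5} = \frac{1}{5 + k}$)
$\frac{-427666 + y{\left(W \right)}}{486687 - 87188} = \frac{-427666 + \frac{1}{5 - 40}}{486687 - 87188} = \frac{-427666 + \frac{1}{-35}}{399499} = \left(-427666 - \frac{1}{35}\right) \frac{1}{399499} = \left(- \frac{14968311}{35}\right) \frac{1}{399499} = - \frac{14968311}{13982465}$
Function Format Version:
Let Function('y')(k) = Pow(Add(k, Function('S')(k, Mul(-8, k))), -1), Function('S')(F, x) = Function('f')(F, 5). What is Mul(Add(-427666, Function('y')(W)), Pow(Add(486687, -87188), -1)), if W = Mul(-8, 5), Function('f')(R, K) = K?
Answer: Rational(-14968311, 13982465) ≈ -1.0705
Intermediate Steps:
Function('S')(F, x) = 5
W = -40
Function('y')(k) = Pow(Add(5, k), -1) (Function('y')(k) = Pow(Add(k, 5), -1) = Pow(Add(5, k), -1))
Mul(Add(-427666, Function('y')(W)), Pow(Add(486687, -87188), -1)) = Mul(Add(-427666, Pow(Add(5, -40), -1)), Pow(Add(486687, -87188), -1)) = Mul(Add(-427666, Pow(-35, -1)), Pow(399499, -1)) = Mul(Add(-427666, Rational(-1, 35)), Rational(1, 399499)) = Mul(Rational(-14968311, 35), Rational(1, 399499)) = Rational(-14968311, 13982465)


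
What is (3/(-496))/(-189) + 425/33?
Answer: 4426811/343728 ≈ 12.879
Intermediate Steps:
(3/(-496))/(-189) + 425/33 = (3*(-1/496))*(-1/189) + 425*(1/33) = -3/496*(-1/189) + 425/33 = 1/31248 + 425/33 = 4426811/343728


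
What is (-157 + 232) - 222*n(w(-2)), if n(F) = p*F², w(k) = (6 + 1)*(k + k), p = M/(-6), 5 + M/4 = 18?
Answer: 1508491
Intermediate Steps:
M = 52 (M = -20 + 4*18 = -20 + 72 = 52)
p = -26/3 (p = 52/(-6) = 52*(-⅙) = -26/3 ≈ -8.6667)
w(k) = 14*k (w(k) = 7*(2*k) = 14*k)
n(F) = -26*F²/3
(-157 + 232) - 222*n(w(-2)) = (-157 + 232) - (-1924)*(14*(-2))² = 75 - (-1924)*(-28)² = 75 - (-1924)*784 = 75 - 222*(-20384/3) = 75 + 1508416 = 1508491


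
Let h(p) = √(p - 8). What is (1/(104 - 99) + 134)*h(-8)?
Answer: 2684*I/5 ≈ 536.8*I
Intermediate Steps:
h(p) = √(-8 + p)
(1/(104 - 99) + 134)*h(-8) = (1/(104 - 99) + 134)*√(-8 - 8) = (1/5 + 134)*√(-16) = (⅕ + 134)*(4*I) = 671*(4*I)/5 = 2684*I/5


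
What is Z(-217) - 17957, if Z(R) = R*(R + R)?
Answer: 76221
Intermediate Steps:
Z(R) = 2*R² (Z(R) = R*(2*R) = 2*R²)
Z(-217) - 17957 = 2*(-217)² - 17957 = 2*47089 - 17957 = 94178 - 17957 = 76221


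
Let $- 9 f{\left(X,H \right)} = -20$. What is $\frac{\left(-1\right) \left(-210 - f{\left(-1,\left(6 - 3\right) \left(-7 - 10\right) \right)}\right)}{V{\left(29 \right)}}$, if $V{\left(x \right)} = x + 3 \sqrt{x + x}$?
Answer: $\frac{1910}{99} - \frac{1910 \sqrt{58}}{957} \approx 4.0932$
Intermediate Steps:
$f{\left(X,H \right)} = \frac{20}{9}$ ($f{\left(X,H \right)} = \left(- \frac{1}{9}\right) \left(-20\right) = \frac{20}{9}$)
$V{\left(x \right)} = x + 3 \sqrt{2} \sqrt{x}$ ($V{\left(x \right)} = x + 3 \sqrt{2 x} = x + 3 \sqrt{2} \sqrt{x}$)
$\frac{\left(-1\right) \left(-210 - f{\left(-1,\left(6 - 3\right) \left(-7 - 10\right) \right)}\right)}{V{\left(29 \right)}} = \frac{\left(-1\right) \left(-210 - \frac{20}{9}\right)}{29 + 3 \sqrt{2} \sqrt{29}} = \frac{\left(-1\right) \left(-210 - \frac{20}{9}\right)}{29 + 3 \sqrt{58}} = \frac{\left(-1\right) \left(- \frac{1910}{9}\right)}{29 + 3 \sqrt{58}} = \frac{1910}{9 \left(29 + 3 \sqrt{58}\right)}$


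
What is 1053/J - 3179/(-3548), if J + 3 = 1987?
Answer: 2510795/1759808 ≈ 1.4267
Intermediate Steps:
J = 1984 (J = -3 + 1987 = 1984)
1053/J - 3179/(-3548) = 1053/1984 - 3179/(-3548) = 1053*(1/1984) - 3179*(-1/3548) = 1053/1984 + 3179/3548 = 2510795/1759808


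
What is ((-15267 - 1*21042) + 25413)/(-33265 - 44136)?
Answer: 10896/77401 ≈ 0.14077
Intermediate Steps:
((-15267 - 1*21042) + 25413)/(-33265 - 44136) = ((-15267 - 21042) + 25413)/(-77401) = (-36309 + 25413)*(-1/77401) = -10896*(-1/77401) = 10896/77401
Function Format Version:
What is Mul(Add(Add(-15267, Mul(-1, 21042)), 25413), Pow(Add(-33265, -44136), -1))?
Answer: Rational(10896, 77401) ≈ 0.14077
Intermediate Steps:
Mul(Add(Add(-15267, Mul(-1, 21042)), 25413), Pow(Add(-33265, -44136), -1)) = Mul(Add(Add(-15267, -21042), 25413), Pow(-77401, -1)) = Mul(Add(-36309, 25413), Rational(-1, 77401)) = Mul(-10896, Rational(-1, 77401)) = Rational(10896, 77401)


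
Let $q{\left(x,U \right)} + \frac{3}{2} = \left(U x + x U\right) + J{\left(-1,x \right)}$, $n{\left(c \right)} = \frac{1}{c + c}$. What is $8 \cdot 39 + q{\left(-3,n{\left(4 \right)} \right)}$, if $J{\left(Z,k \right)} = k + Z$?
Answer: $\frac{1223}{4} \approx 305.75$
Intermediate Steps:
$n{\left(c \right)} = \frac{1}{2 c}$
$J{\left(Z,k \right)} = Z + k$
$q{\left(x,U \right)} = - \frac{5}{2} + x + 2 U x$ ($q{\left(x,U \right)} = - \frac{3}{2} + \left(\left(U x + x U\right) + \left(-1 + x\right)\right) = - \frac{3}{2} + \left(\left(U x + U x\right) + \left(-1 + x\right)\right) = - \frac{3}{2} + \left(2 U x + \left(-1 + x\right)\right) = - \frac{3}{2} + \left(-1 + x + 2 U x\right) = - \frac{5}{2} + x + 2 U x$)
$8 \cdot 39 + q{\left(-3,n{\left(4 \right)} \right)} = 8 \cdot 39 - \left(\frac{11}{2} - 2 \frac{1}{2 \cdot 4} \left(-3\right)\right) = 312 - \left(\frac{11}{2} - 2 \cdot \frac{1}{2} \cdot \frac{1}{4} \left(-3\right)\right) = 312 - \left(\frac{11}{2} + \frac{3}{4}\right) = 312 - \frac{25}{4} = \frac{1223}{4}$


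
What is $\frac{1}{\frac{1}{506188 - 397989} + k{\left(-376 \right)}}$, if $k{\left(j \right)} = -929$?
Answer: $- \frac{108199}{100516870} \approx -0.0010764$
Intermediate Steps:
$\frac{1}{\frac{1}{506188 - 397989} + k{\left(-376 \right)}} = \frac{1}{\frac{1}{506188 - 397989} - 929} = \frac{1}{\frac{1}{108199} - 929} = \frac{1}{- \frac{100516870}{108199}} = - \frac{108199}{100516870}$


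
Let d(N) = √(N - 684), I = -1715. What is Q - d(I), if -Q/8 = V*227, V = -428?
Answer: 777248 - I*√2399 ≈ 7.7725e+5 - 48.98*I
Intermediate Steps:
Q = 777248 (Q = -(-3424)*227 = -8*(-97156) = 777248)
d(N) = √(-684 + N)
Q - d(I) = 777248 - √(-684 - 1715) = 777248 - √(-2399) = 777248 - I*√2399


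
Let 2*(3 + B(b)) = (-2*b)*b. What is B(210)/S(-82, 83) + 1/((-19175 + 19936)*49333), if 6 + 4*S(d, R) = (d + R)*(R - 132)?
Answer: 6622932162211/2064832715 ≈ 3207.5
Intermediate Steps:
B(b) = -3 - b² (B(b) = -3 + ((-2*b)*b)/2 = -3 + (-2*b²)/2 = -3 - b²)
S(d, R) = -3/2 + (-132 + R)*(R + d)/4 (S(d, R) = -3/2 + ((d + R)*(R - 132))/4 = -3/2 + ((R + d)*(-132 + R))/4 = -3/2 + ((-132 + R)*(R + d))/4 = -3/2 + (-132 + R)*(R + d)/4)
B(210)/S(-82, 83) + 1/((-19175 + 19936)*49333) = (-3 - 1*210²)/(-3/2 - 33*83 - 33*(-82) + (¼)*83² + (¼)*83*(-82)) + 1/((-19175 + 19936)*49333) = (-3 - 1*44100)/(-3/2 - 2739 + 2706 + (¼)*6889 - 3403/2) + (1/49333)/761 = (-3 - 44100)/(-3/2 - 2739 + 2706 + 6889/4 - 3403/2) + (1/761)*(1/49333) = -44103/(-55/4) + 1/37542413 = -44103*(-4/55) + 1/37542413 = 176412/55 + 1/37542413 = 6622932162211/2064832715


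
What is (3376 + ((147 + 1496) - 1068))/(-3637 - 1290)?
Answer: -3951/4927 ≈ -0.80191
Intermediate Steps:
(3376 + ((147 + 1496) - 1068))/(-3637 - 1290) = (3376 + (1643 - 1068))/(-4927) = (3376 + 575)*(-1/4927) = 3951*(-1/4927) = -3951/4927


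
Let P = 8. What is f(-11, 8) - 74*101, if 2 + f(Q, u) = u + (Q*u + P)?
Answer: -7548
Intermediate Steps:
f(Q, u) = 6 + u + Q*u (f(Q, u) = -2 + (u + (Q*u + 8)) = -2 + (u + (8 + Q*u)) = -2 + (8 + u + Q*u) = 6 + u + Q*u)
f(-11, 8) - 74*101 = (6 + 8 - 11*8) - 74*101 = (6 + 8 - 88) - 7474 = -74 - 7474 = -7548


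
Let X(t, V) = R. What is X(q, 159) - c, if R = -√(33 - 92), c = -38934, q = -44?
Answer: 38934 - I*√59 ≈ 38934.0 - 7.6811*I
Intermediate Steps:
R = -I*√59 (R = -√(-59) = -I*√59 ≈ -7.6811*I)
X(t, V) = -I*√59
X(q, 159) - c = -I*√59 - 1*(-38934) = -I*√59 + 38934 = 38934 - I*√59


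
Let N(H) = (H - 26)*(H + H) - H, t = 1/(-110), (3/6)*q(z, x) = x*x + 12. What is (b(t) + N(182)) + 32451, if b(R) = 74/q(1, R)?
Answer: 12931032353/145201 ≈ 89056.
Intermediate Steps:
q(z, x) = 24 + 2*x² (q(z, x) = 2*(x*x + 12) = 2*(x² + 12) = 2*(12 + x²) = 24 + 2*x²)
t = -1/110 ≈ -0.0090909
b(R) = 74/(24 + 2*R²)
N(H) = -H + 2*H*(-26 + H) (N(H) = (-26 + H)*(2*H) - H = 2*H*(-26 + H) - H = -H + 2*H*(-26 + H))
(b(t) + N(182)) + 32451 = (37/(12 + (-1/110)²) + 182*(-53 + 2*182)) + 32451 = (37/(12 + 1/12100) + 182*(-53 + 364)) + 32451 = (37/(145201/12100) + 182*311) + 32451 = (37*(12100/145201) + 56602) + 32451 = (447700/145201 + 56602) + 32451 = 8219114702/145201 + 32451 = 12931032353/145201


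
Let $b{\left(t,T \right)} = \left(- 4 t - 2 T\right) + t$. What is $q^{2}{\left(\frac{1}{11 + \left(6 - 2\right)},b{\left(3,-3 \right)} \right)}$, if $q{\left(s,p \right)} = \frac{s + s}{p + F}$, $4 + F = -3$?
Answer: $\frac{1}{5625} \approx 0.00017778$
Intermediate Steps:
$F = -7$ ($F = -4 - 3 = -7$)
$b{\left(t,T \right)} = - 3 t - 2 T$
$q{\left(s,p \right)} = \frac{2 s}{-7 + p}$ ($q{\left(s,p \right)} = \frac{s + s}{p - 7} = \frac{2 s}{-7 + p}$)
$q^{2}{\left(\frac{1}{11 + \left(6 - 2\right)},b{\left(3,-3 \right)} \right)} = \left(\frac{2}{\left(11 + \left(6 - 2\right)\right) \left(-7 - 3\right)}\right)^{2} = \left(\frac{2}{\left(11 + \left(6 - 2\right)\right) \left(-7 + \left(-9 + 6\right)\right)}\right)^{2} = \left(\frac{2}{\left(11 + 4\right) \left(-7 - 3\right)}\right)^{2} = \left(\frac{2}{15 \left(-10\right)}\right)^{2} = \left(2 \cdot \frac{1}{15} \left(- \frac{1}{10}\right)\right)^{2} = \left(- \frac{1}{75}\right)^{2} = \frac{1}{5625}$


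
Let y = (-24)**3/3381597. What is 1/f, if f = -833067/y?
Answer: 512/104336921037 ≈ 4.9072e-9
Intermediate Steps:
y = -1536/375733 (y = -13824*1/3381597 = -1536/375733 ≈ -0.0040880)
f = 104336921037/512 (f = -833067/(-1536/375733) = -833067*(-375733/1536) = 104336921037/512 ≈ 2.0378e+8)
1/f = 1/(104336921037/512) = 512/104336921037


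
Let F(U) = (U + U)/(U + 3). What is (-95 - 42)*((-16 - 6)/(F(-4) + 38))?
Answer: 1507/23 ≈ 65.522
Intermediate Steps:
F(U) = 2*U/(3 + U) (F(U) = (2*U)/(3 + U) = 2*U/(3 + U))
(-95 - 42)*((-16 - 6)/(F(-4) + 38)) = (-95 - 42)*((-16 - 6)/(2*(-4)/(3 - 4) + 38)) = -(-3014)/(2*(-4)/(-1) + 38) = -(-3014)/(2*(-4)*(-1) + 38) = -(-3014)/(8 + 38) = -(-3014)/46 = -137*(-11/23) = 1507/23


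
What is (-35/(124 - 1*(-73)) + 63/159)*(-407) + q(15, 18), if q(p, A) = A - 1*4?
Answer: -782600/10441 ≈ -74.954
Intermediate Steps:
q(p, A) = -4 + A (q(p, A) = A - 4 = -4 + A)
(-35/(124 - 1*(-73)) + 63/159)*(-407) + q(15, 18) = (-35/(124 - 1*(-73)) + 63/159)*(-407) + (-4 + 18) = (-35/(124 + 73) + 63*(1/159))*(-407) + 14 = (-35/197 + 21/53)*(-407) + 14 = (2282/10441)*(-407) + 14 = -928774/10441 + 14 = -782600/10441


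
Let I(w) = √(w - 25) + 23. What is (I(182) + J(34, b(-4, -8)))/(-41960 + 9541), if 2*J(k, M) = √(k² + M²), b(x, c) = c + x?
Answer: -23/32419 - 5*√13/32419 - √157/32419 ≈ -0.0016520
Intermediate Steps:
I(w) = 23 + √(-25 + w) (I(w) = √(-25 + w) + 23 = 23 + √(-25 + w))
J(k, M) = √(M² + k²)/2 (J(k, M) = √(k² + M²)/2 = √(M² + k²)/2)
(I(182) + J(34, b(-4, -8)))/(-41960 + 9541) = ((23 + √(-25 + 182)) + √((-8 - 4)² + 34²)/2)/(-41960 + 9541) = ((23 + √157) + √((-12)² + 1156)/2)/(-32419) = ((23 + √157) + √(144 + 1156)/2)*(-1/32419) = ((23 + √157) + √1300/2)*(-1/32419) = ((23 + √157) + (10*√13)/2)*(-1/32419) = ((23 + √157) + 5*√13)*(-1/32419) = (23 + √157 + 5*√13)*(-1/32419) = -23/32419 - 5*√13/32419 - √157/32419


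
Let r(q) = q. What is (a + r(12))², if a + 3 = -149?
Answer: 19600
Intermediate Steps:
a = -152 (a = -3 - 149 = -152)
(a + r(12))² = (-152 + 12)² = (-140)² = 19600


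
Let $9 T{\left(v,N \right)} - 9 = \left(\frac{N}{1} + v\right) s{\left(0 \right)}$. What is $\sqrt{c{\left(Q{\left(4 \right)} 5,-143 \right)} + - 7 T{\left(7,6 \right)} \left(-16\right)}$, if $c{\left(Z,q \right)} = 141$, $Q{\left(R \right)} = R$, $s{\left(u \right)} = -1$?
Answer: $\frac{\sqrt{821}}{3} \approx 9.551$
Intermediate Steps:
$T{\left(v,N \right)} = 1 - \frac{N}{9} - \frac{v}{9}$ ($T{\left(v,N \right)} = 1 + \frac{\left(\frac{N}{1} + v\right) \left(-1\right)}{9} = 1 + \frac{\left(N 1 + v\right) \left(-1\right)}{9} = 1 + \frac{\left(N + v\right) \left(-1\right)}{9} = 1 + \frac{- N - v}{9} = 1 - \left(\frac{N}{9} + \frac{v}{9}\right) = 1 - \frac{N}{9} - \frac{v}{9}$)
$\sqrt{c{\left(Q{\left(4 \right)} 5,-143 \right)} + - 7 T{\left(7,6 \right)} \left(-16\right)} = \sqrt{141 + - 7 \left(1 - \frac{2}{3} - \frac{7}{9}\right) \left(-16\right)} = \sqrt{141 + \left(-7\right) \left(- \frac{4}{9}\right) \left(-16\right)} = \sqrt{141 + \frac{28}{9} \left(-16\right)} = \sqrt{141 - \frac{448}{9}} = \sqrt{\frac{821}{9}} = \frac{\sqrt{821}}{3}$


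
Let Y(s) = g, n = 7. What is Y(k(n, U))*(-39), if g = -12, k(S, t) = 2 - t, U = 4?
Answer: 468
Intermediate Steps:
Y(s) = -12
Y(k(n, U))*(-39) = -12*(-39) = 468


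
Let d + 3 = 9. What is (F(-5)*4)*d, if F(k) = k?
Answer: -120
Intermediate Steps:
d = 6 (d = -3 + 9 = 6)
(F(-5)*4)*d = -5*4*6 = -20*6 = -120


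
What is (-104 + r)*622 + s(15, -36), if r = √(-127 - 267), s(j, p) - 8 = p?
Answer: -64716 + 622*I*√394 ≈ -64716.0 + 12346.0*I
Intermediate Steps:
s(j, p) = 8 + p
r = I*√394 (r = √(-394) = I*√394 ≈ 19.849*I)
(-104 + r)*622 + s(15, -36) = (-104 + I*√394)*622 + (8 - 36) = (-64688 + 622*I*√394) - 28 = -64716 + 622*I*√394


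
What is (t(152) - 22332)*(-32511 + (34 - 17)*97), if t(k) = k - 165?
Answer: 689611390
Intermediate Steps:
t(k) = -165 + k
(t(152) - 22332)*(-32511 + (34 - 17)*97) = ((-165 + 152) - 22332)*(-32511 + (34 - 17)*97) = (-13 - 22332)*(-32511 + 17*97) = -22345*(-32511 + 1649) = -22345*(-30862) = 689611390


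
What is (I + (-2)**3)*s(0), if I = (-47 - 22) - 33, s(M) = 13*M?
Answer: 0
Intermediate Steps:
I = -102 (I = -69 - 33 = -102)
(I + (-2)**3)*s(0) = (-102 + (-2)**3)*(13*0) = (-102 - 8)*0 = -110*0 = 0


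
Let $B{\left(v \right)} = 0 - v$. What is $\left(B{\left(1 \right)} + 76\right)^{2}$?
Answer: $5625$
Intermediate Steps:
$B{\left(v \right)} = - v$
$\left(B{\left(1 \right)} + 76\right)^{2} = \left(\left(-1\right) 1 + 76\right)^{2} = \left(-1 + 76\right)^{2} = 75^{2} = 5625$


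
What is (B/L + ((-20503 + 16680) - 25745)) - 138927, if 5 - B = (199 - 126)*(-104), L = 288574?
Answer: -48623268533/288574 ≈ -1.6850e+5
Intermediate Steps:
B = 7597 (B = 5 - (199 - 126)*(-104) = 5 - 73*(-104) = 5 - 1*(-7592) = 5 + 7592 = 7597)
(B/L + ((-20503 + 16680) - 25745)) - 138927 = (7597/288574 + ((-20503 + 16680) - 25745)) - 138927 = (7597*(1/288574) + (-3823 - 25745)) - 138927 = (7597/288574 - 29568) - 138927 = -8532548435/288574 - 138927 = -48623268533/288574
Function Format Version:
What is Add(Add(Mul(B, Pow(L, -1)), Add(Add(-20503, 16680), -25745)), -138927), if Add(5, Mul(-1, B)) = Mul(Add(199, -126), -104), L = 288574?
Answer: Rational(-48623268533, 288574) ≈ -1.6850e+5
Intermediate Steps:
B = 7597 (B = Add(5, Mul(-1, Mul(Add(199, -126), -104))) = Add(5, Mul(-1, Mul(73, -104))) = Add(5, Mul(-1, -7592)) = Add(5, 7592) = 7597)
Add(Add(Mul(B, Pow(L, -1)), Add(Add(-20503, 16680), -25745)), -138927) = Add(Add(Mul(7597, Pow(288574, -1)), Add(Add(-20503, 16680), -25745)), -138927) = Add(Add(Mul(7597, Rational(1, 288574)), Add(-3823, -25745)), -138927) = Add(Add(Rational(7597, 288574), -29568), -138927) = Add(Rational(-8532548435, 288574), -138927) = Rational(-48623268533, 288574)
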